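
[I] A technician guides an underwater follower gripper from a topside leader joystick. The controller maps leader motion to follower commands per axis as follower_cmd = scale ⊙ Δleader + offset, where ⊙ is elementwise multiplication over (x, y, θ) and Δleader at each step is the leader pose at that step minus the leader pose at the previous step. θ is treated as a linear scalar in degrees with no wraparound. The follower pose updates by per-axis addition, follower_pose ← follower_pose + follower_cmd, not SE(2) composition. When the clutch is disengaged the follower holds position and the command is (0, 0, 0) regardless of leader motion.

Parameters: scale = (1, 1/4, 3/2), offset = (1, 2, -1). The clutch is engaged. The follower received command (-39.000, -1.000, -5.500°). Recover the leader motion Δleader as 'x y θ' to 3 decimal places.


axis x: (-39.000 − 1) / (1) = -40.000
axis y: (-1.000 − 2) / (1/4) = -12.000
axis θ: (-5.500 − -1) / (3/2) = -3.000

-40.000 -12.000 -3.000


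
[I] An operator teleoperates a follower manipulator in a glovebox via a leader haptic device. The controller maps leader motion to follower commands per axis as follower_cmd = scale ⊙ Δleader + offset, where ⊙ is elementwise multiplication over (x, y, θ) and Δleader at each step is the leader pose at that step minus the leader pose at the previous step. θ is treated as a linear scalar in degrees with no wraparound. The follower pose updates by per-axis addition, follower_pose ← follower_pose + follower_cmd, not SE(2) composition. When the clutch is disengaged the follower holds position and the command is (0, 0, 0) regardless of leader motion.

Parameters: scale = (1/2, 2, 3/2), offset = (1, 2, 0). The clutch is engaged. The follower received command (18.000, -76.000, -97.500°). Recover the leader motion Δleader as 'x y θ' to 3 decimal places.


axis x: (18.000 − 1) / (1/2) = 34.000
axis y: (-76.000 − 2) / (2) = -39.000
axis θ: (-97.500 − 0) / (3/2) = -65.000

34.000 -39.000 -65.000


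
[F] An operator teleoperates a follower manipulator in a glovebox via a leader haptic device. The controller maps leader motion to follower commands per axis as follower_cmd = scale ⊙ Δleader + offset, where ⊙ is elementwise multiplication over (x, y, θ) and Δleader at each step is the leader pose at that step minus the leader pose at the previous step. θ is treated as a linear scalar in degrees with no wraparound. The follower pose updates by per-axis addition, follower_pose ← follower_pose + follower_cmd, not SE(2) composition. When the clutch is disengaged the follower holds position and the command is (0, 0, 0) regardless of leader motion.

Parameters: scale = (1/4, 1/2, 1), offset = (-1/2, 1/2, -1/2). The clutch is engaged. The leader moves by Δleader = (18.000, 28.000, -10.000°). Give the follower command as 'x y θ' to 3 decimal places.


axis x: 1/4·18.000 + -1/2 = 4.000
axis y: 1/2·28.000 + 1/2 = 14.500
axis θ: 1·-10.000 + -1/2 = -10.500

4.000 14.500 -10.500


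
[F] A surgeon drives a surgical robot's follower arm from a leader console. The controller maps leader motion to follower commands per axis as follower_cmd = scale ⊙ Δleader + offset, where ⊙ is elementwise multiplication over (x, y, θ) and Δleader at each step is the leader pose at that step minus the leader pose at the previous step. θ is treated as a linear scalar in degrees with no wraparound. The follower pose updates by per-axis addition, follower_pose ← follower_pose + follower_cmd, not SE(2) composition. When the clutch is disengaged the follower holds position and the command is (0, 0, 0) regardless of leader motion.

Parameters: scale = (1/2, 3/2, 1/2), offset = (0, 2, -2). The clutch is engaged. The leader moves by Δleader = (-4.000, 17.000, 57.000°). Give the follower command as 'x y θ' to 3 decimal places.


axis x: 1/2·-4.000 + 0 = -2.000
axis y: 3/2·17.000 + 2 = 27.500
axis θ: 1/2·57.000 + -2 = 26.500

-2.000 27.500 26.500


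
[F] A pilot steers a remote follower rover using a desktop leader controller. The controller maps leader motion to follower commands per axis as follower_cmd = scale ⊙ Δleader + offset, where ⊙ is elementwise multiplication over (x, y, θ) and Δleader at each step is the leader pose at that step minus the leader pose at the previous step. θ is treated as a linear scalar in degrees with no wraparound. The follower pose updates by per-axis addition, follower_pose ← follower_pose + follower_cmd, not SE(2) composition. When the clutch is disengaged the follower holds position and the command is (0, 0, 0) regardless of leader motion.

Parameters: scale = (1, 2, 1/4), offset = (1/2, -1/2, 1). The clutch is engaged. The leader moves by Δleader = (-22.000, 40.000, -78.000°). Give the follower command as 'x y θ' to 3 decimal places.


axis x: 1·-22.000 + 1/2 = -21.500
axis y: 2·40.000 + -1/2 = 79.500
axis θ: 1/4·-78.000 + 1 = -18.500

-21.500 79.500 -18.500


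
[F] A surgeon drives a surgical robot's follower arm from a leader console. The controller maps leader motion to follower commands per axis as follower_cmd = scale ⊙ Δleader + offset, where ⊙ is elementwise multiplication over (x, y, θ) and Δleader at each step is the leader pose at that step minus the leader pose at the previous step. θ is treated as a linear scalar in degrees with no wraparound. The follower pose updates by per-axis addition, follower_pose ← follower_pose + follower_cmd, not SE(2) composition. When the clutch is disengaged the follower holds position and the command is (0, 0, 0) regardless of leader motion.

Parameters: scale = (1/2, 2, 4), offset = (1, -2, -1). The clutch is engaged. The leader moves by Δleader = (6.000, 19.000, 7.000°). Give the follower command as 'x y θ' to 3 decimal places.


axis x: 1/2·6.000 + 1 = 4.000
axis y: 2·19.000 + -2 = 36.000
axis θ: 4·7.000 + -1 = 27.000

4.000 36.000 27.000


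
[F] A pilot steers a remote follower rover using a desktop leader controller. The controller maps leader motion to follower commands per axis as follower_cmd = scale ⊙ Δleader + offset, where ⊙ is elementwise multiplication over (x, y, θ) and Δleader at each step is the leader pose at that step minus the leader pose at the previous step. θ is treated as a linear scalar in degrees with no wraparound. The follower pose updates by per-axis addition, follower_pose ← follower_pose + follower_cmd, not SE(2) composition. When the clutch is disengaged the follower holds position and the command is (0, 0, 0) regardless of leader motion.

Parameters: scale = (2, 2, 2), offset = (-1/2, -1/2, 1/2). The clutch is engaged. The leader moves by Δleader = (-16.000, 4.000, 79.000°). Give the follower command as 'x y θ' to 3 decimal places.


-32.500 7.500 158.500

axis x: 2·-16.000 + -1/2 = -32.500
axis y: 2·4.000 + -1/2 = 7.500
axis θ: 2·79.000 + 1/2 = 158.500


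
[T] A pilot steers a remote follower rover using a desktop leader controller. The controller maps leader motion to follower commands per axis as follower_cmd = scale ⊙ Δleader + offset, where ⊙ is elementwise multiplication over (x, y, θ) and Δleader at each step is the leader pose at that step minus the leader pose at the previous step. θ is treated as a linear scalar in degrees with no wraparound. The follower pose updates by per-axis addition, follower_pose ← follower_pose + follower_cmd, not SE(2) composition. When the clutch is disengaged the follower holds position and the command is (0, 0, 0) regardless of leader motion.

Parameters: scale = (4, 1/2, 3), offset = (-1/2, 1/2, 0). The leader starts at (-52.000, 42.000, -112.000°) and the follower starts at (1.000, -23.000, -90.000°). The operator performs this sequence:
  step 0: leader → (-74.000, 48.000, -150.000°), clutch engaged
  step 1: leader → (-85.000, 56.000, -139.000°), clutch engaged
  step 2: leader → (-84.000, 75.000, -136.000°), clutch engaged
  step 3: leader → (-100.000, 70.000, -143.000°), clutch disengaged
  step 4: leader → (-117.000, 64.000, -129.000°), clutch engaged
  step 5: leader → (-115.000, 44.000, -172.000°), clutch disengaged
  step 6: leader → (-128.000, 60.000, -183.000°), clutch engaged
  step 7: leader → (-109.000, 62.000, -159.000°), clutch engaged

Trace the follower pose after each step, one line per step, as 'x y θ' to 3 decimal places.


step 0: Δleader=(-22.000, 6.000, -38.000°), engaged; cmd=(-88.500, 3.500, -114.000°) → follower=(-87.500, -19.500, -204.000°)
step 1: Δleader=(-11.000, 8.000, 11.000°), engaged; cmd=(-44.500, 4.500, 33.000°) → follower=(-132.000, -15.000, -171.000°)
step 2: Δleader=(1.000, 19.000, 3.000°), engaged; cmd=(3.500, 10.000, 9.000°) → follower=(-128.500, -5.000, -162.000°)
step 3: Δleader=(-16.000, -5.000, -7.000°), disengaged; cmd=(0,0,0) → follower holds at (-128.500, -5.000, -162.000°)
step 4: Δleader=(-17.000, -6.000, 14.000°), engaged; cmd=(-68.500, -2.500, 42.000°) → follower=(-197.000, -7.500, -120.000°)
step 5: Δleader=(2.000, -20.000, -43.000°), disengaged; cmd=(0,0,0) → follower holds at (-197.000, -7.500, -120.000°)
step 6: Δleader=(-13.000, 16.000, -11.000°), engaged; cmd=(-52.500, 8.500, -33.000°) → follower=(-249.500, 1.000, -153.000°)
step 7: Δleader=(19.000, 2.000, 24.000°), engaged; cmd=(75.500, 1.500, 72.000°) → follower=(-174.000, 2.500, -81.000°)

-87.500 -19.500 -204.000
-132.000 -15.000 -171.000
-128.500 -5.000 -162.000
-128.500 -5.000 -162.000
-197.000 -7.500 -120.000
-197.000 -7.500 -120.000
-249.500 1.000 -153.000
-174.000 2.500 -81.000


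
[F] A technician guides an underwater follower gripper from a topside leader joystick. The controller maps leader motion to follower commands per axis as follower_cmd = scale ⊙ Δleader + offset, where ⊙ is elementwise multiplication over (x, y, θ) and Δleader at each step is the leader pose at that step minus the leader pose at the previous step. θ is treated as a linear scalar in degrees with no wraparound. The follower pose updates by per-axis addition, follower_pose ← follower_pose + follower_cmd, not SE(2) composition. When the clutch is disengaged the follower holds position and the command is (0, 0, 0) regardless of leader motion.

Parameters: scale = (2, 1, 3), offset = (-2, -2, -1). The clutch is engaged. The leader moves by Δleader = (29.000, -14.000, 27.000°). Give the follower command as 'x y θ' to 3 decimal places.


axis x: 2·29.000 + -2 = 56.000
axis y: 1·-14.000 + -2 = -16.000
axis θ: 3·27.000 + -1 = 80.000

56.000 -16.000 80.000


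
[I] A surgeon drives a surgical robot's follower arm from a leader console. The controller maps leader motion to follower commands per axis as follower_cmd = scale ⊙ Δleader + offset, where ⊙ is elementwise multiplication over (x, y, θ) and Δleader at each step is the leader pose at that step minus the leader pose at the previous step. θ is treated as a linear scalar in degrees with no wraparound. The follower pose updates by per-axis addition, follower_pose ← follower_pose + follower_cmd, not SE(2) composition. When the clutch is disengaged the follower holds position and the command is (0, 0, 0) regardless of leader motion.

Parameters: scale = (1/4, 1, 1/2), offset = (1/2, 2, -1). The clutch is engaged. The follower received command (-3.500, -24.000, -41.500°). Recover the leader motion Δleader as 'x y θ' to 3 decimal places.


axis x: (-3.500 − 1/2) / (1/4) = -16.000
axis y: (-24.000 − 2) / (1) = -26.000
axis θ: (-41.500 − -1) / (1/2) = -81.000

-16.000 -26.000 -81.000


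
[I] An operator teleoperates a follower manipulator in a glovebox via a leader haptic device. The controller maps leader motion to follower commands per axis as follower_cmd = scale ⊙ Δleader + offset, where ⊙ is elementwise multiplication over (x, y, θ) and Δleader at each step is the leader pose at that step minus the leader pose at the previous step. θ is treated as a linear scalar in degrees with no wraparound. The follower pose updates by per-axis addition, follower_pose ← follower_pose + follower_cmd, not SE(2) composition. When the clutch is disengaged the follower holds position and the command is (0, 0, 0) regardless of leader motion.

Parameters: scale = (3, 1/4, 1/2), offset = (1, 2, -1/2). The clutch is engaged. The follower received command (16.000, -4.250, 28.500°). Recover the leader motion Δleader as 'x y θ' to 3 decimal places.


axis x: (16.000 − 1) / (3) = 5.000
axis y: (-4.250 − 2) / (1/4) = -25.000
axis θ: (28.500 − -1/2) / (1/2) = 58.000

5.000 -25.000 58.000


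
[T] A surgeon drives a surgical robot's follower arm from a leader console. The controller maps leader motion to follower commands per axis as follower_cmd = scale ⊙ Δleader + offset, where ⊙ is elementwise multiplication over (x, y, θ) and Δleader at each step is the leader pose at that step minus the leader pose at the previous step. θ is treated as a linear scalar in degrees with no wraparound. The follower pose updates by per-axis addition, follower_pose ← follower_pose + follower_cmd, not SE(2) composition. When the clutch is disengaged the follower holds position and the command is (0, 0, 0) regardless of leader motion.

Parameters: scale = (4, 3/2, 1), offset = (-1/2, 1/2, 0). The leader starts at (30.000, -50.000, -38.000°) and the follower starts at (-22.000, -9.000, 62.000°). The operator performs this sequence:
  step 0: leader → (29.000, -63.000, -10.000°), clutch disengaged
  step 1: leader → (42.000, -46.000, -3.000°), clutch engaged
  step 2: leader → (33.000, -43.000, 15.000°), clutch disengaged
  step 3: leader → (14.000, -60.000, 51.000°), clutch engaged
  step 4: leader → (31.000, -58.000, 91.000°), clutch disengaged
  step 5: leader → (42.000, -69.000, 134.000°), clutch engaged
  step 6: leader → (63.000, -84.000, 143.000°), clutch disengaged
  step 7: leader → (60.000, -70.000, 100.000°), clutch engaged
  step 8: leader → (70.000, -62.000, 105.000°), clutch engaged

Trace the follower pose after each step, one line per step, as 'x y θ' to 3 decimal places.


step 0: Δleader=(-1.000, -13.000, 28.000°), disengaged; cmd=(0,0,0) → follower holds at (-22.000, -9.000, 62.000°)
step 1: Δleader=(13.000, 17.000, 7.000°), engaged; cmd=(51.500, 26.000, 7.000°) → follower=(29.500, 17.000, 69.000°)
step 2: Δleader=(-9.000, 3.000, 18.000°), disengaged; cmd=(0,0,0) → follower holds at (29.500, 17.000, 69.000°)
step 3: Δleader=(-19.000, -17.000, 36.000°), engaged; cmd=(-76.500, -25.000, 36.000°) → follower=(-47.000, -8.000, 105.000°)
step 4: Δleader=(17.000, 2.000, 40.000°), disengaged; cmd=(0,0,0) → follower holds at (-47.000, -8.000, 105.000°)
step 5: Δleader=(11.000, -11.000, 43.000°), engaged; cmd=(43.500, -16.000, 43.000°) → follower=(-3.500, -24.000, 148.000°)
step 6: Δleader=(21.000, -15.000, 9.000°), disengaged; cmd=(0,0,0) → follower holds at (-3.500, -24.000, 148.000°)
step 7: Δleader=(-3.000, 14.000, -43.000°), engaged; cmd=(-12.500, 21.500, -43.000°) → follower=(-16.000, -2.500, 105.000°)
step 8: Δleader=(10.000, 8.000, 5.000°), engaged; cmd=(39.500, 12.500, 5.000°) → follower=(23.500, 10.000, 110.000°)

-22.000 -9.000 62.000
29.500 17.000 69.000
29.500 17.000 69.000
-47.000 -8.000 105.000
-47.000 -8.000 105.000
-3.500 -24.000 148.000
-3.500 -24.000 148.000
-16.000 -2.500 105.000
23.500 10.000 110.000


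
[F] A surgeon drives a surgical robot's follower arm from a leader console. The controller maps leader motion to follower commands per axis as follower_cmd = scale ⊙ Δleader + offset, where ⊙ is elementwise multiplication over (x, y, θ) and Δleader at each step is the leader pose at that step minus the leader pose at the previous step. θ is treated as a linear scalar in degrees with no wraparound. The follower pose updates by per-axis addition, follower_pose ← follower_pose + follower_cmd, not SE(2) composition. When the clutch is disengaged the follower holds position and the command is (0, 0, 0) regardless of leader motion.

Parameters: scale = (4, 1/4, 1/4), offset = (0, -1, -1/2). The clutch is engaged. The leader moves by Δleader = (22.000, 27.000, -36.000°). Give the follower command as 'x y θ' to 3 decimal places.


axis x: 4·22.000 + 0 = 88.000
axis y: 1/4·27.000 + -1 = 5.750
axis θ: 1/4·-36.000 + -1/2 = -9.500

88.000 5.750 -9.500


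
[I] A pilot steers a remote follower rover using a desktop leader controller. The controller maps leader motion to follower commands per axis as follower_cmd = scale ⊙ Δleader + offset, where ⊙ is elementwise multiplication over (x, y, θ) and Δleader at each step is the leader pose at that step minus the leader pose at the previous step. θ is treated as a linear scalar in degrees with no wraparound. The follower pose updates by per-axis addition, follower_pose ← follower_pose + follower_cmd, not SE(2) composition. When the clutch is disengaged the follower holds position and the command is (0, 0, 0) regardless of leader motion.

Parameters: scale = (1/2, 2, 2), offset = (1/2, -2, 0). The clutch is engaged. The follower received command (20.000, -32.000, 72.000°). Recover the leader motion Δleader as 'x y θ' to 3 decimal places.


axis x: (20.000 − 1/2) / (1/2) = 39.000
axis y: (-32.000 − -2) / (2) = -15.000
axis θ: (72.000 − 0) / (2) = 36.000

39.000 -15.000 36.000


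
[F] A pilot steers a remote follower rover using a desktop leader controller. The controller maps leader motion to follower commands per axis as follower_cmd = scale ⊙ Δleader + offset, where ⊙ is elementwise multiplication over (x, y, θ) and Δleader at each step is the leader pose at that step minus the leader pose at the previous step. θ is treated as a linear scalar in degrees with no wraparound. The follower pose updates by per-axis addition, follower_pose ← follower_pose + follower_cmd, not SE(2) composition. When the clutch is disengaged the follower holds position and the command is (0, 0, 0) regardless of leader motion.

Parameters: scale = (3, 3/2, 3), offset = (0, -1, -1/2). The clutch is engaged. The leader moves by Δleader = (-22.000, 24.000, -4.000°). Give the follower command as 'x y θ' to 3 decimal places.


axis x: 3·-22.000 + 0 = -66.000
axis y: 3/2·24.000 + -1 = 35.000
axis θ: 3·-4.000 + -1/2 = -12.500

-66.000 35.000 -12.500


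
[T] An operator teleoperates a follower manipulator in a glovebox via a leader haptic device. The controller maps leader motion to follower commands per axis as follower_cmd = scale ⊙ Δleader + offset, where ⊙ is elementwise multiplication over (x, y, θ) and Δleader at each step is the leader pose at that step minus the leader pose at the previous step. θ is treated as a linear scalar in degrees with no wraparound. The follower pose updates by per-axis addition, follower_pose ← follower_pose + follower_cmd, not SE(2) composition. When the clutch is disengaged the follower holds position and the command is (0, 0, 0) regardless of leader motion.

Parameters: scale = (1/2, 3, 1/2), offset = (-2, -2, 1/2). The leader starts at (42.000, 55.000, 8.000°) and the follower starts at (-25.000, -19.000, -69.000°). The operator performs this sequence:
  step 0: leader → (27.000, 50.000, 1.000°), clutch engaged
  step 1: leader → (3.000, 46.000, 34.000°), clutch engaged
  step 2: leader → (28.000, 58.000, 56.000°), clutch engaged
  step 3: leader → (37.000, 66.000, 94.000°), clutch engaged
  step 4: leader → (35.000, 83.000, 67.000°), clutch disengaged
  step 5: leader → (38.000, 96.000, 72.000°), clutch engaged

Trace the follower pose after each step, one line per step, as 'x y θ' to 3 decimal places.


-34.500 -36.000 -72.000
-48.500 -50.000 -55.000
-38.000 -16.000 -43.500
-35.500 6.000 -24.000
-35.500 6.000 -24.000
-36.000 43.000 -21.000

step 0: Δleader=(-15.000, -5.000, -7.000°), engaged; cmd=(-9.500, -17.000, -3.000°) → follower=(-34.500, -36.000, -72.000°)
step 1: Δleader=(-24.000, -4.000, 33.000°), engaged; cmd=(-14.000, -14.000, 17.000°) → follower=(-48.500, -50.000, -55.000°)
step 2: Δleader=(25.000, 12.000, 22.000°), engaged; cmd=(10.500, 34.000, 11.500°) → follower=(-38.000, -16.000, -43.500°)
step 3: Δleader=(9.000, 8.000, 38.000°), engaged; cmd=(2.500, 22.000, 19.500°) → follower=(-35.500, 6.000, -24.000°)
step 4: Δleader=(-2.000, 17.000, -27.000°), disengaged; cmd=(0,0,0) → follower holds at (-35.500, 6.000, -24.000°)
step 5: Δleader=(3.000, 13.000, 5.000°), engaged; cmd=(-0.500, 37.000, 3.000°) → follower=(-36.000, 43.000, -21.000°)


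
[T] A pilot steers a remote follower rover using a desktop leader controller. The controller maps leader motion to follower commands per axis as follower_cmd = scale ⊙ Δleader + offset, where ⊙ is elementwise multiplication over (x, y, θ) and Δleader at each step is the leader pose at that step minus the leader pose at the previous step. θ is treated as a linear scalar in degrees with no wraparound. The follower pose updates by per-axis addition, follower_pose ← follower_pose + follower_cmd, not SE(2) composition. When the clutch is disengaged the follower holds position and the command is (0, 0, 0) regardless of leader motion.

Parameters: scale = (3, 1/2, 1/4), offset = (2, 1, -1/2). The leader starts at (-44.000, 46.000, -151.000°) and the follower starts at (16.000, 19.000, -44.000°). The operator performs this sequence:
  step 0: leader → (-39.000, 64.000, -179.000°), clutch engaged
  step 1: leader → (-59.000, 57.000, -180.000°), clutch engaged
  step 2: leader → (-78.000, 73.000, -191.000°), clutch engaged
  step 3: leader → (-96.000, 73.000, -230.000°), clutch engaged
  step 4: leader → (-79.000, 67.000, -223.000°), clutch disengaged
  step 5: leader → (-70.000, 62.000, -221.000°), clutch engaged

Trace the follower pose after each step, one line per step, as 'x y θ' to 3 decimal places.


33.000 29.000 -51.500
-25.000 26.500 -52.250
-80.000 35.500 -55.500
-132.000 36.500 -65.750
-132.000 36.500 -65.750
-103.000 35.000 -65.750

step 0: Δleader=(5.000, 18.000, -28.000°), engaged; cmd=(17.000, 10.000, -7.500°) → follower=(33.000, 29.000, -51.500°)
step 1: Δleader=(-20.000, -7.000, -1.000°), engaged; cmd=(-58.000, -2.500, -0.750°) → follower=(-25.000, 26.500, -52.250°)
step 2: Δleader=(-19.000, 16.000, -11.000°), engaged; cmd=(-55.000, 9.000, -3.250°) → follower=(-80.000, 35.500, -55.500°)
step 3: Δleader=(-18.000, 0.000, -39.000°), engaged; cmd=(-52.000, 1.000, -10.250°) → follower=(-132.000, 36.500, -65.750°)
step 4: Δleader=(17.000, -6.000, 7.000°), disengaged; cmd=(0,0,0) → follower holds at (-132.000, 36.500, -65.750°)
step 5: Δleader=(9.000, -5.000, 2.000°), engaged; cmd=(29.000, -1.500, 0.000°) → follower=(-103.000, 35.000, -65.750°)


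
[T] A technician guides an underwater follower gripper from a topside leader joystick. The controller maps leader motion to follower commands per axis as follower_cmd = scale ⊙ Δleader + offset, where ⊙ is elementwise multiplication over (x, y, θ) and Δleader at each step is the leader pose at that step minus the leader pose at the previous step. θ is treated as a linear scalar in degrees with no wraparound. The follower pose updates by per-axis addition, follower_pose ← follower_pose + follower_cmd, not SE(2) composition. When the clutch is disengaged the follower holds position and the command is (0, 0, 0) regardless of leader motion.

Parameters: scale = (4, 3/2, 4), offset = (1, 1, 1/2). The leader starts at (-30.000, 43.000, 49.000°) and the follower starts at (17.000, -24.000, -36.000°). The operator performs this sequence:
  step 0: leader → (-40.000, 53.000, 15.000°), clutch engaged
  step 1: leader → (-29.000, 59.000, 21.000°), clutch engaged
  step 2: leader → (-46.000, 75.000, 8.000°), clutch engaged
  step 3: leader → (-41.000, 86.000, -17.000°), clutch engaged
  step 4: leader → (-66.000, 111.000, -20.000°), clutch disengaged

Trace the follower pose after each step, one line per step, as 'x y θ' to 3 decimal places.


step 0: Δleader=(-10.000, 10.000, -34.000°), engaged; cmd=(-39.000, 16.000, -135.500°) → follower=(-22.000, -8.000, -171.500°)
step 1: Δleader=(11.000, 6.000, 6.000°), engaged; cmd=(45.000, 10.000, 24.500°) → follower=(23.000, 2.000, -147.000°)
step 2: Δleader=(-17.000, 16.000, -13.000°), engaged; cmd=(-67.000, 25.000, -51.500°) → follower=(-44.000, 27.000, -198.500°)
step 3: Δleader=(5.000, 11.000, -25.000°), engaged; cmd=(21.000, 17.500, -99.500°) → follower=(-23.000, 44.500, -298.000°)
step 4: Δleader=(-25.000, 25.000, -3.000°), disengaged; cmd=(0,0,0) → follower holds at (-23.000, 44.500, -298.000°)

-22.000 -8.000 -171.500
23.000 2.000 -147.000
-44.000 27.000 -198.500
-23.000 44.500 -298.000
-23.000 44.500 -298.000


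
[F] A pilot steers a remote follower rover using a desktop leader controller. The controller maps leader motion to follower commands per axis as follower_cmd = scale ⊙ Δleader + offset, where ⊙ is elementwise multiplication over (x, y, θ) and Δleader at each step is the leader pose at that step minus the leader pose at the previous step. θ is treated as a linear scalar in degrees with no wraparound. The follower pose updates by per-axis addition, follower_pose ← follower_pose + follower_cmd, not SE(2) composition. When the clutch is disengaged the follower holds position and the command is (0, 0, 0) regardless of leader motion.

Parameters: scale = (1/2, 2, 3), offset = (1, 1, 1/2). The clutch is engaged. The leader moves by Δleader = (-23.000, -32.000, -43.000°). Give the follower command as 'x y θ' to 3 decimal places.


axis x: 1/2·-23.000 + 1 = -10.500
axis y: 2·-32.000 + 1 = -63.000
axis θ: 3·-43.000 + 1/2 = -128.500

-10.500 -63.000 -128.500


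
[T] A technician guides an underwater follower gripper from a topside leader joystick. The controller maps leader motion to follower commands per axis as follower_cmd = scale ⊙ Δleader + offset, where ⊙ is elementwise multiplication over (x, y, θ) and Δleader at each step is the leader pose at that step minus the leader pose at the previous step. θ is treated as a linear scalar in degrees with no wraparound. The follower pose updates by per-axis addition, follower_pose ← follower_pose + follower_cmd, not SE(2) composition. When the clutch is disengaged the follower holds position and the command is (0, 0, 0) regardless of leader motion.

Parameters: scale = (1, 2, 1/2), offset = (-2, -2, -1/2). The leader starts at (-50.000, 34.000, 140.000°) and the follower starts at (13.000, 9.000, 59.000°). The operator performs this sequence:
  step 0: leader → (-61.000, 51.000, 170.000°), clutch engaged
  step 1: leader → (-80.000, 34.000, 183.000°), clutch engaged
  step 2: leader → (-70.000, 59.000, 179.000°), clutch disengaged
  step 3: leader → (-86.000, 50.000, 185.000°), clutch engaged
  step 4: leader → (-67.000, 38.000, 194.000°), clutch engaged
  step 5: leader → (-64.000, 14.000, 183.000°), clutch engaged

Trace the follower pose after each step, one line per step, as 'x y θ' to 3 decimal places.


0.000 41.000 73.500
-21.000 5.000 79.500
-21.000 5.000 79.500
-39.000 -15.000 82.000
-22.000 -41.000 86.000
-21.000 -91.000 80.000

step 0: Δleader=(-11.000, 17.000, 30.000°), engaged; cmd=(-13.000, 32.000, 14.500°) → follower=(0.000, 41.000, 73.500°)
step 1: Δleader=(-19.000, -17.000, 13.000°), engaged; cmd=(-21.000, -36.000, 6.000°) → follower=(-21.000, 5.000, 79.500°)
step 2: Δleader=(10.000, 25.000, -4.000°), disengaged; cmd=(0,0,0) → follower holds at (-21.000, 5.000, 79.500°)
step 3: Δleader=(-16.000, -9.000, 6.000°), engaged; cmd=(-18.000, -20.000, 2.500°) → follower=(-39.000, -15.000, 82.000°)
step 4: Δleader=(19.000, -12.000, 9.000°), engaged; cmd=(17.000, -26.000, 4.000°) → follower=(-22.000, -41.000, 86.000°)
step 5: Δleader=(3.000, -24.000, -11.000°), engaged; cmd=(1.000, -50.000, -6.000°) → follower=(-21.000, -91.000, 80.000°)


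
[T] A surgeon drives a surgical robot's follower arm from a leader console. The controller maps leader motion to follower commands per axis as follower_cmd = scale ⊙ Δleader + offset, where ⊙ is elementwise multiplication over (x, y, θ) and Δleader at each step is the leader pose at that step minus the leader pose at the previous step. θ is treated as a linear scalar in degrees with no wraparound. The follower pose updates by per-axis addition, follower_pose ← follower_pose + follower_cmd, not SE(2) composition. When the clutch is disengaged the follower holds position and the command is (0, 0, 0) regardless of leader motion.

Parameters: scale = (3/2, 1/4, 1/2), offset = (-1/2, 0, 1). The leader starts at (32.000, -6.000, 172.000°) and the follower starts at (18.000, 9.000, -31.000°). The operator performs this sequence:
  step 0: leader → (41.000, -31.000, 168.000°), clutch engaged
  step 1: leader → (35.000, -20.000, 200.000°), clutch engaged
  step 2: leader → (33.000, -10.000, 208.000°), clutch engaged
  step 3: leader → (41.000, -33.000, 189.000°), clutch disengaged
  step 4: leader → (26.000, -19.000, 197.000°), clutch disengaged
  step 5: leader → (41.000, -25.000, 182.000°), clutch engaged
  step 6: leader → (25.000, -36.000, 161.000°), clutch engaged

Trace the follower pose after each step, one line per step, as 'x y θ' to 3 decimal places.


31.000 2.750 -32.000
21.500 5.500 -15.000
18.000 8.000 -10.000
18.000 8.000 -10.000
18.000 8.000 -10.000
40.000 6.500 -16.500
15.500 3.750 -26.000

step 0: Δleader=(9.000, -25.000, -4.000°), engaged; cmd=(13.000, -6.250, -1.000°) → follower=(31.000, 2.750, -32.000°)
step 1: Δleader=(-6.000, 11.000, 32.000°), engaged; cmd=(-9.500, 2.750, 17.000°) → follower=(21.500, 5.500, -15.000°)
step 2: Δleader=(-2.000, 10.000, 8.000°), engaged; cmd=(-3.500, 2.500, 5.000°) → follower=(18.000, 8.000, -10.000°)
step 3: Δleader=(8.000, -23.000, -19.000°), disengaged; cmd=(0,0,0) → follower holds at (18.000, 8.000, -10.000°)
step 4: Δleader=(-15.000, 14.000, 8.000°), disengaged; cmd=(0,0,0) → follower holds at (18.000, 8.000, -10.000°)
step 5: Δleader=(15.000, -6.000, -15.000°), engaged; cmd=(22.000, -1.500, -6.500°) → follower=(40.000, 6.500, -16.500°)
step 6: Δleader=(-16.000, -11.000, -21.000°), engaged; cmd=(-24.500, -2.750, -9.500°) → follower=(15.500, 3.750, -26.000°)


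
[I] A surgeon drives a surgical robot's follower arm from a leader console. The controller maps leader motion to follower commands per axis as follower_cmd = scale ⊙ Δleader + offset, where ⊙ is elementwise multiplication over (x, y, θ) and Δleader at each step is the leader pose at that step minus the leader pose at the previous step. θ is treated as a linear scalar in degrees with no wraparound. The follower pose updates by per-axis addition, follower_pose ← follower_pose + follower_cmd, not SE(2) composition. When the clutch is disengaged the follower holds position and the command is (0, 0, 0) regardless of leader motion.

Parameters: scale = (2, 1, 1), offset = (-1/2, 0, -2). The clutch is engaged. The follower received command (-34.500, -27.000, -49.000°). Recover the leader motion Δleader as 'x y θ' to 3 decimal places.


axis x: (-34.500 − -1/2) / (2) = -17.000
axis y: (-27.000 − 0) / (1) = -27.000
axis θ: (-49.000 − -2) / (1) = -47.000

-17.000 -27.000 -47.000


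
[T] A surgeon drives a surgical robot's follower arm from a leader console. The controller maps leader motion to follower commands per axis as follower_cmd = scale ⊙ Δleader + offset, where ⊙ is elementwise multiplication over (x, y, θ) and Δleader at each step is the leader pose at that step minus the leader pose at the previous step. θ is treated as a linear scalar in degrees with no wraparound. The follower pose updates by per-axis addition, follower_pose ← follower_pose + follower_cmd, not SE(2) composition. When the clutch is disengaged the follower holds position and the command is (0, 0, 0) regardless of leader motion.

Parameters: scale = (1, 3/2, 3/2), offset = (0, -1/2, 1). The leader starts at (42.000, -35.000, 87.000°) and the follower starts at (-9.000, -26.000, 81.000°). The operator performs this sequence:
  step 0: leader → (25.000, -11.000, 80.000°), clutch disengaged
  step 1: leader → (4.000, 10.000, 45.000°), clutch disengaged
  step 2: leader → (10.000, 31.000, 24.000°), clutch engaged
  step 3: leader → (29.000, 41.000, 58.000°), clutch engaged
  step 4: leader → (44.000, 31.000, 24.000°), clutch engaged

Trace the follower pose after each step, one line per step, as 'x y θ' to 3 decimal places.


step 0: Δleader=(-17.000, 24.000, -7.000°), disengaged; cmd=(0,0,0) → follower holds at (-9.000, -26.000, 81.000°)
step 1: Δleader=(-21.000, 21.000, -35.000°), disengaged; cmd=(0,0,0) → follower holds at (-9.000, -26.000, 81.000°)
step 2: Δleader=(6.000, 21.000, -21.000°), engaged; cmd=(6.000, 31.000, -30.500°) → follower=(-3.000, 5.000, 50.500°)
step 3: Δleader=(19.000, 10.000, 34.000°), engaged; cmd=(19.000, 14.500, 52.000°) → follower=(16.000, 19.500, 102.500°)
step 4: Δleader=(15.000, -10.000, -34.000°), engaged; cmd=(15.000, -15.500, -50.000°) → follower=(31.000, 4.000, 52.500°)

-9.000 -26.000 81.000
-9.000 -26.000 81.000
-3.000 5.000 50.500
16.000 19.500 102.500
31.000 4.000 52.500


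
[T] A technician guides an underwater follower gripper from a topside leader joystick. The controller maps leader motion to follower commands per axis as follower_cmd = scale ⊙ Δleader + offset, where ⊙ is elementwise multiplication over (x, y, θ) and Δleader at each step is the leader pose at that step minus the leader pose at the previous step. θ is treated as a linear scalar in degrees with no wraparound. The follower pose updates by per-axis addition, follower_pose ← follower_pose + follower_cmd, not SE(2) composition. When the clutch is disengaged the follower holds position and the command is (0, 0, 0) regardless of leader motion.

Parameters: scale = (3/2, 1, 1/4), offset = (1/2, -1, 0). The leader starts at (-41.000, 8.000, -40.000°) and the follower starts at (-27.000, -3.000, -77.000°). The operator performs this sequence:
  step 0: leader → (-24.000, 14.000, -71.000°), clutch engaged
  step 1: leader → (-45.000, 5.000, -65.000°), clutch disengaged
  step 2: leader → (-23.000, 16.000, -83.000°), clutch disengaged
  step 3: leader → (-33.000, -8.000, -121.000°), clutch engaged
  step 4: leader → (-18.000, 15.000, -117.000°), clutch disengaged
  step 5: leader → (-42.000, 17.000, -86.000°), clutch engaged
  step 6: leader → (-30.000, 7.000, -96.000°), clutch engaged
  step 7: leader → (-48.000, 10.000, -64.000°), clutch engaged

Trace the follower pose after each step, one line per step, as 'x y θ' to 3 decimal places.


-1.000 2.000 -84.750
-1.000 2.000 -84.750
-1.000 2.000 -84.750
-15.500 -23.000 -94.250
-15.500 -23.000 -94.250
-51.000 -22.000 -86.500
-32.500 -33.000 -89.000
-59.000 -31.000 -81.000

step 0: Δleader=(17.000, 6.000, -31.000°), engaged; cmd=(26.000, 5.000, -7.750°) → follower=(-1.000, 2.000, -84.750°)
step 1: Δleader=(-21.000, -9.000, 6.000°), disengaged; cmd=(0,0,0) → follower holds at (-1.000, 2.000, -84.750°)
step 2: Δleader=(22.000, 11.000, -18.000°), disengaged; cmd=(0,0,0) → follower holds at (-1.000, 2.000, -84.750°)
step 3: Δleader=(-10.000, -24.000, -38.000°), engaged; cmd=(-14.500, -25.000, -9.500°) → follower=(-15.500, -23.000, -94.250°)
step 4: Δleader=(15.000, 23.000, 4.000°), disengaged; cmd=(0,0,0) → follower holds at (-15.500, -23.000, -94.250°)
step 5: Δleader=(-24.000, 2.000, 31.000°), engaged; cmd=(-35.500, 1.000, 7.750°) → follower=(-51.000, -22.000, -86.500°)
step 6: Δleader=(12.000, -10.000, -10.000°), engaged; cmd=(18.500, -11.000, -2.500°) → follower=(-32.500, -33.000, -89.000°)
step 7: Δleader=(-18.000, 3.000, 32.000°), engaged; cmd=(-26.500, 2.000, 8.000°) → follower=(-59.000, -31.000, -81.000°)


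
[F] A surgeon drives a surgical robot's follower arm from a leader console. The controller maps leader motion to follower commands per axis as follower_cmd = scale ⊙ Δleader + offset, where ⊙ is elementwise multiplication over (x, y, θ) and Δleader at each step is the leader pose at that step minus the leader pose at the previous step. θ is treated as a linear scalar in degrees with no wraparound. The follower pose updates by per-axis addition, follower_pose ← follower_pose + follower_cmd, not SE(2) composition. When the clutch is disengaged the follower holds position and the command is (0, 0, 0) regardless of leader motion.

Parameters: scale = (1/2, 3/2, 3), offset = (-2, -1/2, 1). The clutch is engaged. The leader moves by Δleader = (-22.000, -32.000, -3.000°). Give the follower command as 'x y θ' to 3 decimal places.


axis x: 1/2·-22.000 + -2 = -13.000
axis y: 3/2·-32.000 + -1/2 = -48.500
axis θ: 3·-3.000 + 1 = -8.000

-13.000 -48.500 -8.000


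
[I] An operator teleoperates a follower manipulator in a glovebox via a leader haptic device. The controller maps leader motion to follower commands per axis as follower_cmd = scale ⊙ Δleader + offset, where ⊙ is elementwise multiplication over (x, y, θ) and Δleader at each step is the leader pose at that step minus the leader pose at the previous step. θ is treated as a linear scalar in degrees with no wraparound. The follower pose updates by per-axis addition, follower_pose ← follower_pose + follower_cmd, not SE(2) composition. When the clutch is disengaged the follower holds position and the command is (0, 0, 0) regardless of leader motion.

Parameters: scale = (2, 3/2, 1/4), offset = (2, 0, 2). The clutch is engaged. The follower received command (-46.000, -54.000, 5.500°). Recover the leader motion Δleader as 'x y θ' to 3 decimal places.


-24.000 -36.000 14.000

axis x: (-46.000 − 2) / (2) = -24.000
axis y: (-54.000 − 0) / (3/2) = -36.000
axis θ: (5.500 − 2) / (1/4) = 14.000


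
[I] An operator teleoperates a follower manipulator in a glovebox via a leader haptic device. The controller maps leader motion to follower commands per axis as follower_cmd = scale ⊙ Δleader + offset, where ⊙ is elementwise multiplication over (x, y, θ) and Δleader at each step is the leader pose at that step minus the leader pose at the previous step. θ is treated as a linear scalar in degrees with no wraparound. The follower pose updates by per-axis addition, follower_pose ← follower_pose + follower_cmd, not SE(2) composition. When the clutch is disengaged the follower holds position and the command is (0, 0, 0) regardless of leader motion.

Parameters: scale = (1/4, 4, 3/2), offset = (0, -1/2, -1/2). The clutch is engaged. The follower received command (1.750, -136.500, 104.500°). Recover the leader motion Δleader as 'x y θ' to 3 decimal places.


7.000 -34.000 70.000

axis x: (1.750 − 0) / (1/4) = 7.000
axis y: (-136.500 − -1/2) / (4) = -34.000
axis θ: (104.500 − -1/2) / (3/2) = 70.000


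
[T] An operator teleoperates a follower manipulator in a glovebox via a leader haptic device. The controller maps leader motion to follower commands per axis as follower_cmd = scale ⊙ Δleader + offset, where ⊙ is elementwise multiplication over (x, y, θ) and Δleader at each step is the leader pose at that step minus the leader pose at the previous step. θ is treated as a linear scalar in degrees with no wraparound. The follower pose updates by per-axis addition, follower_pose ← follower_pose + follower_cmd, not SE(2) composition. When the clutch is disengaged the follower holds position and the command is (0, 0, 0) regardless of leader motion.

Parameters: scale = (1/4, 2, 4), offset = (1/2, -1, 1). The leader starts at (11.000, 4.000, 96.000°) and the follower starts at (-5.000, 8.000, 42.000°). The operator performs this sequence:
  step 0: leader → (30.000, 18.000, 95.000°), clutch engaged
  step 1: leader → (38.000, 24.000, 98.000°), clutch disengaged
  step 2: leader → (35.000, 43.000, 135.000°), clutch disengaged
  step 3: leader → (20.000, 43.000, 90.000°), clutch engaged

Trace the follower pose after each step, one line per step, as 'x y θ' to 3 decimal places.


0.250 35.000 39.000
0.250 35.000 39.000
0.250 35.000 39.000
-3.000 34.000 -140.000

step 0: Δleader=(19.000, 14.000, -1.000°), engaged; cmd=(5.250, 27.000, -3.000°) → follower=(0.250, 35.000, 39.000°)
step 1: Δleader=(8.000, 6.000, 3.000°), disengaged; cmd=(0,0,0) → follower holds at (0.250, 35.000, 39.000°)
step 2: Δleader=(-3.000, 19.000, 37.000°), disengaged; cmd=(0,0,0) → follower holds at (0.250, 35.000, 39.000°)
step 3: Δleader=(-15.000, 0.000, -45.000°), engaged; cmd=(-3.250, -1.000, -179.000°) → follower=(-3.000, 34.000, -140.000°)
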